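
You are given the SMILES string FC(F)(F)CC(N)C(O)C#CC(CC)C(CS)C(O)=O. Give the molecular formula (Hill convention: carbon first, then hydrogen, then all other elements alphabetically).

Walk through each heavy atom and fill implicit hydrogens from standard valence (C 4, N 3, O 2, S 2, halogen 1):
  atom 1: F (halogen, monovalent) → 0 H
  atom 2: C, bond orders sum to 4 (valence 4) → 0 H
  atom 3: F (halogen, monovalent) → 0 H
  atom 4: F (halogen, monovalent) → 0 H
  atom 5: C, bond orders sum to 2 (valence 4) → 2 H
  atom 6: C, bond orders sum to 3 (valence 4) → 1 H
  atom 7: N, bond orders sum to 1 (valence 3) → 2 H
  atom 8: C, bond orders sum to 3 (valence 4) → 1 H
  atom 9: O, bond orders sum to 1 (valence 2) → 1 H
  atom 10: C, bond orders sum to 4 (valence 4) → 0 H
  atom 11: C, bond orders sum to 4 (valence 4) → 0 H
  atom 12: C, bond orders sum to 3 (valence 4) → 1 H
  atom 13: C, bond orders sum to 2 (valence 4) → 2 H
  atom 14: C, bond orders sum to 1 (valence 4) → 3 H
  atom 15: C, bond orders sum to 3 (valence 4) → 1 H
  atom 16: C, bond orders sum to 2 (valence 4) → 2 H
  atom 17: S, bond orders sum to 1 (valence 2) → 1 H
  atom 18: C, bond orders sum to 4 (valence 4) → 0 H
  atom 19: O, bond orders sum to 1 (valence 2) → 1 H
  atom 20: O, bond orders sum to 2 (valence 2) → 0 H
Totals → C:12, H:18, F:3, N:1, O:3, S:1.
In Hill order: C12H18F3NO3S.

C12H18F3NO3S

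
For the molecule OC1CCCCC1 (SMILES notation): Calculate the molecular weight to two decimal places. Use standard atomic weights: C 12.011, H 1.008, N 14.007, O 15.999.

First, the molecular formula is C6H12O (counting implicit H from valence).
  C: 6 × 12.011 = 72.066
  H: 12 × 1.008 = 12.096
  O: 1 × 15.999 = 15.999
Sum: 6×12.011 + 12×1.008 + 1×15.999 = 100.161 → 100.16 g/mol.

100.16 g/mol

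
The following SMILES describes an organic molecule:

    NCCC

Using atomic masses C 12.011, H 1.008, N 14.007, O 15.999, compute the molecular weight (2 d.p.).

59.11 g/mol

First, the molecular formula is C3H9N (counting implicit H from valence).
  C: 3 × 12.011 = 36.033
  H: 9 × 1.008 = 9.072
  N: 1 × 14.007 = 14.007
Sum: 3×12.011 + 9×1.008 + 1×14.007 = 59.112 → 59.11 g/mol.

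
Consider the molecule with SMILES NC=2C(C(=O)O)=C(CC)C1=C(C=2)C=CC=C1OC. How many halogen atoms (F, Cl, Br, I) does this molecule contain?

Scan the SMILES for the halogen motif — none present.
Groups that are present: 1 carboxylic acid, 1 ether, 1 primary amine.

0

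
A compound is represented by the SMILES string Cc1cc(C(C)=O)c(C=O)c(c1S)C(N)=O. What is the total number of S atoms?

Scan the SMILES for S atoms (remember two-letter symbols like Cl and Br are single atoms).
Sulfur count: 1.

1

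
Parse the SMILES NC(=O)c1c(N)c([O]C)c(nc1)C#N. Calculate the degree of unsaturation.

7

Molecular formula: C8H8N4O2.
DoU = (2C + 2 + N − H − X) / 2, where X is the halogen count and O/S are ignored.
    = (2·8 + 2 + 4 − 8 − 0) / 2 = 14 / 2 = 7.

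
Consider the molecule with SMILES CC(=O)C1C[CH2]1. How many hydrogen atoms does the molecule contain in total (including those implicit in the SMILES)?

Walk through each heavy atom and fill implicit hydrogens from standard valence (C 4, N 3, O 2, S 2, halogen 1):
  atom 1: C, bond orders sum to 1 (valence 4) → 3 H
  atom 2: C, bond orders sum to 4 (valence 4) → 0 H
  atom 3: O, bond orders sum to 2 (valence 2) → 0 H
  atom 4: C, bond orders sum to 3 (valence 4) → 1 H
  atom 5: C, bond orders sum to 2 (valence 4) → 2 H
  atom 6: C with explicit H count 2
Total hydrogens: 8.

8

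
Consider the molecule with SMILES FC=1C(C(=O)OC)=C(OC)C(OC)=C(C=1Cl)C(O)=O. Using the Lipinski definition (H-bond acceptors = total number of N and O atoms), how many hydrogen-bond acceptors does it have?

6

N atoms: 0; O atoms: 6.
Lipinski HBA = 0 + 6 = 6.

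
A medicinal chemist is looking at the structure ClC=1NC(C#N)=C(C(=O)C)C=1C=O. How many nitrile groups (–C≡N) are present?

1

The nitrile motif appears at heavy-atom position 5 in the SMILES.
Other groups present: 1 aldehyde, 1 ketone.
Nitrile count: 1.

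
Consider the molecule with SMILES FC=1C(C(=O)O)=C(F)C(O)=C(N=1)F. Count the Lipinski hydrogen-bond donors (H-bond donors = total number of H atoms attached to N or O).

2

Donors: find every N or O and count the H atoms it carries.
  atom 5 (O): bond orders sum to 2 → 0 H
  atom 6 (O): bond orders sum to 1 → 1 H
  atom 10 (O): bond orders sum to 1 → 1 H
  atom 12 (N): bond orders sum to 3 → 0 H
Lipinski HBD = 2.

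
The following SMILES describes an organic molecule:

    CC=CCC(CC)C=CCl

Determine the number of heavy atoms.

Every atom symbol written in the SMILES (organic subset) is one heavy atom; implicit H are not written.
Heavy atoms by element → C:9, Cl:1.
Total: 10.

10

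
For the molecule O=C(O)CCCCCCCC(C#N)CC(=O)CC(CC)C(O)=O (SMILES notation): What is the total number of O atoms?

Scan the SMILES for O atoms (remember two-letter symbols like Cl and Br are single atoms).
Oxygen count: 5.

5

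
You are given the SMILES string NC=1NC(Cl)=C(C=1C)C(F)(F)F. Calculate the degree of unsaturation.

Degree of unsaturation = (number of rings) + (number of π bonds).
Ring closures in the SMILES: 1.
π bonds: 2 double bonds (each 1 DoU) → 2 DoU from unsaturation.
Total DoU = 1 + 2 = 3.

3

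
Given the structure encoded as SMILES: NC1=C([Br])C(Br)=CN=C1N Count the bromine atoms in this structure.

Scan the SMILES for Br atoms (remember two-letter symbols like Cl and Br are single atoms).
Bromine count: 2.

2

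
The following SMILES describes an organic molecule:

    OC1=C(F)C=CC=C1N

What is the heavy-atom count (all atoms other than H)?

Every atom symbol written in the SMILES (organic subset) is one heavy atom; implicit H are not written.
Heavy atoms by element → C:6, F:1, N:1, O:1.
Total: 9.

9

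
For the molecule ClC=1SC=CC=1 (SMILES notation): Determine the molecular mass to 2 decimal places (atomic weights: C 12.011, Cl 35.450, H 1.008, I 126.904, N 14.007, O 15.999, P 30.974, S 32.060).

First, the molecular formula is C4H3ClS (counting implicit H from valence).
  C: 4 × 12.011 = 48.044
  Cl: 1 × 35.450 = 35.450
  H: 3 × 1.008 = 3.024
  S: 1 × 32.060 = 32.060
Sum: 4×12.011 + 1×35.450 + 3×1.008 + 1×32.060 = 118.578 → 118.58 g/mol.

118.58 g/mol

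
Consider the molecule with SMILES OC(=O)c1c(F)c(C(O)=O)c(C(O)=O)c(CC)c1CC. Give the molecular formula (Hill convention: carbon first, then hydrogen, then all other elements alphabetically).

C13H13FO6

Walk through each heavy atom and fill implicit hydrogens from standard valence (C 4, N 3, O 2, S 2, halogen 1); for lowercase aromatic atoms, an aromatic c carries 1 H when it has two neighbours and 0 H with three, and aromatic n carries 0 H:
  atom 1: O, bond orders sum to 1 (valence 2) → 1 H
  atom 2: C, bond orders sum to 4 (valence 4) → 0 H
  atom 3: O, bond orders sum to 2 (valence 2) → 0 H
  atom 4: aromatic c, 3 neighbours → 0 H
  atom 5: aromatic c, 3 neighbours → 0 H
  atom 6: F (halogen, monovalent) → 0 H
  atom 7: aromatic c, 3 neighbours → 0 H
  atom 8: C, bond orders sum to 4 (valence 4) → 0 H
  atom 9: O, bond orders sum to 1 (valence 2) → 1 H
  atom 10: O, bond orders sum to 2 (valence 2) → 0 H
  atom 11: aromatic c, 3 neighbours → 0 H
  atom 12: C, bond orders sum to 4 (valence 4) → 0 H
  atom 13: O, bond orders sum to 1 (valence 2) → 1 H
  atom 14: O, bond orders sum to 2 (valence 2) → 0 H
  atom 15: aromatic c, 3 neighbours → 0 H
  atom 16: C, bond orders sum to 2 (valence 4) → 2 H
  atom 17: C, bond orders sum to 1 (valence 4) → 3 H
  atom 18: aromatic c, 3 neighbours → 0 H
  atom 19: C, bond orders sum to 2 (valence 4) → 2 H
  atom 20: C, bond orders sum to 1 (valence 4) → 3 H
Totals → C:13, H:13, F:1, O:6.
In Hill order: C13H13FO6.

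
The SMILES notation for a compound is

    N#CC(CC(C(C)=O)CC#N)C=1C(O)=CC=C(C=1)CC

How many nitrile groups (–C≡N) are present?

The nitrile motif appears at heavy-atom positions 2, 10 in the SMILES.
Other groups present: 1 hydroxyl, 1 ketone.
Nitrile count: 2.

2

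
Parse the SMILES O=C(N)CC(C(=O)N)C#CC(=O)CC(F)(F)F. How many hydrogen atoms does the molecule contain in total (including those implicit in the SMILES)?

Walk through each heavy atom and fill implicit hydrogens from standard valence (C 4, N 3, O 2, S 2, halogen 1):
  atom 1: O, bond orders sum to 2 (valence 2) → 0 H
  atom 2: C, bond orders sum to 4 (valence 4) → 0 H
  atom 3: N, bond orders sum to 1 (valence 3) → 2 H
  atom 4: C, bond orders sum to 2 (valence 4) → 2 H
  atom 5: C, bond orders sum to 3 (valence 4) → 1 H
  atom 6: C, bond orders sum to 4 (valence 4) → 0 H
  atom 7: O, bond orders sum to 2 (valence 2) → 0 H
  atom 8: N, bond orders sum to 1 (valence 3) → 2 H
  atom 9: C, bond orders sum to 4 (valence 4) → 0 H
  atom 10: C, bond orders sum to 4 (valence 4) → 0 H
  atom 11: C, bond orders sum to 4 (valence 4) → 0 H
  atom 12: O, bond orders sum to 2 (valence 2) → 0 H
  atom 13: C, bond orders sum to 2 (valence 4) → 2 H
  atom 14: C, bond orders sum to 4 (valence 4) → 0 H
  atom 15: F (halogen, monovalent) → 0 H
  atom 16: F (halogen, monovalent) → 0 H
  atom 17: F (halogen, monovalent) → 0 H
Total hydrogens: 9.

9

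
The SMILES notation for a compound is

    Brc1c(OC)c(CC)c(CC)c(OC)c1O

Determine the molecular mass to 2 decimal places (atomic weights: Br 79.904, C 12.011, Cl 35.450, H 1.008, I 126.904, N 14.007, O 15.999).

First, the molecular formula is C12H17BrO3 (counting implicit H from valence).
  Br: 1 × 79.904 = 79.904
  C: 12 × 12.011 = 144.132
  H: 17 × 1.008 = 17.136
  O: 3 × 15.999 = 47.997
Sum: 1×79.904 + 12×12.011 + 17×1.008 + 3×15.999 = 289.169 → 289.17 g/mol.

289.17 g/mol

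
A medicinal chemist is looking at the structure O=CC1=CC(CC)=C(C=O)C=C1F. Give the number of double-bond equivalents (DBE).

Molecular formula: C10H9FO2.
DoU = (2C + 2 + N − H − X) / 2, where X is the halogen count and O/S are ignored.
    = (2·10 + 2 + 0 − 9 − 1) / 2 = 12 / 2 = 6.

6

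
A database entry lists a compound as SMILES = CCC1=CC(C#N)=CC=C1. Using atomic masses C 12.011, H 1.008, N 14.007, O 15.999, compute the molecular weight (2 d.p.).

First, the molecular formula is C9H9N (counting implicit H from valence).
  C: 9 × 12.011 = 108.099
  H: 9 × 1.008 = 9.072
  N: 1 × 14.007 = 14.007
Sum: 9×12.011 + 9×1.008 + 1×14.007 = 131.178 → 131.18 g/mol.

131.18 g/mol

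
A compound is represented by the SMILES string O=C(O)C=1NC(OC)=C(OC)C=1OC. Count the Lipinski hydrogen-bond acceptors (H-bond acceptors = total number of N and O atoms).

N atoms: 1; O atoms: 5.
Lipinski HBA = 1 + 5 = 6.

6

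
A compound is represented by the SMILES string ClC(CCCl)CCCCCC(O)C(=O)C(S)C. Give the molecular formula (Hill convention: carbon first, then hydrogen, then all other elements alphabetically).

C12H22Cl2O2S

Walk through each heavy atom and fill implicit hydrogens from standard valence (C 4, N 3, O 2, S 2, halogen 1):
  atom 1: Cl (halogen, monovalent) → 0 H
  atom 2: C, bond orders sum to 3 (valence 4) → 1 H
  atom 3: C, bond orders sum to 2 (valence 4) → 2 H
  atom 4: C, bond orders sum to 2 (valence 4) → 2 H
  atom 5: Cl (halogen, monovalent) → 0 H
  atom 6: C, bond orders sum to 2 (valence 4) → 2 H
  atom 7: C, bond orders sum to 2 (valence 4) → 2 H
  atom 8: C, bond orders sum to 2 (valence 4) → 2 H
  atom 9: C, bond orders sum to 2 (valence 4) → 2 H
  atom 10: C, bond orders sum to 2 (valence 4) → 2 H
  atom 11: C, bond orders sum to 3 (valence 4) → 1 H
  atom 12: O, bond orders sum to 1 (valence 2) → 1 H
  atom 13: C, bond orders sum to 4 (valence 4) → 0 H
  atom 14: O, bond orders sum to 2 (valence 2) → 0 H
  atom 15: C, bond orders sum to 3 (valence 4) → 1 H
  atom 16: S, bond orders sum to 1 (valence 2) → 1 H
  atom 17: C, bond orders sum to 1 (valence 4) → 3 H
Totals → C:12, H:22, Cl:2, O:2, S:1.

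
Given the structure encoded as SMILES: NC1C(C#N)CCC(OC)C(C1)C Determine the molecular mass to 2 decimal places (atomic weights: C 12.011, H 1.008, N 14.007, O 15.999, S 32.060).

182.27 g/mol

First, the molecular formula is C10H18N2O (counting implicit H from valence).
  C: 10 × 12.011 = 120.110
  H: 18 × 1.008 = 18.144
  N: 2 × 14.007 = 28.014
  O: 1 × 15.999 = 15.999
Sum: 10×12.011 + 18×1.008 + 2×14.007 + 1×15.999 = 182.267 → 182.27 g/mol.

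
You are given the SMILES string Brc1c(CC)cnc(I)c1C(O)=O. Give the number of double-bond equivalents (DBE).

Molecular formula: C8H7BrINO2.
DoU = (2C + 2 + N − H − X) / 2, where X is the halogen count and O/S are ignored.
    = (2·8 + 2 + 1 − 7 − 2) / 2 = 10 / 2 = 5.

5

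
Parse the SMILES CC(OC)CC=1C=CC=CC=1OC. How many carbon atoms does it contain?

Count every carbon token in the SMILES (each C, including those in ring-closure positions and inside branches).
Carbon count: 11.

11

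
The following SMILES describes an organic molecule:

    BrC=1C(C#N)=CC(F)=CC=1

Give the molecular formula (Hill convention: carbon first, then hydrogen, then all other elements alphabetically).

C7H3BrFN

Walk through each heavy atom and fill implicit hydrogens from standard valence (C 4, N 3, O 2, S 2, halogen 1):
  atom 1: Br (halogen, monovalent) → 0 H
  atom 2: C, bond orders sum to 4 (valence 4) → 0 H
  atom 3: C, bond orders sum to 4 (valence 4) → 0 H
  atom 4: C, bond orders sum to 4 (valence 4) → 0 H
  atom 5: N, bond orders sum to 3 (valence 3) → 0 H
  atom 6: C, bond orders sum to 3 (valence 4) → 1 H
  atom 7: C, bond orders sum to 4 (valence 4) → 0 H
  atom 8: F (halogen, monovalent) → 0 H
  atom 9: C, bond orders sum to 3 (valence 4) → 1 H
  atom 10: C, bond orders sum to 3 (valence 4) → 1 H
Totals → C:7, H:3, Br:1, F:1, N:1.
In Hill order: C7H3BrFN.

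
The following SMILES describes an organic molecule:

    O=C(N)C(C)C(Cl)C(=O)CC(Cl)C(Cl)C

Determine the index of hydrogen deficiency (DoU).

2

Molecular formula: C9H14Cl3NO2.
DoU = (2C + 2 + N − H − X) / 2, where X is the halogen count and O/S are ignored.
    = (2·9 + 2 + 1 − 14 − 3) / 2 = 4 / 2 = 2.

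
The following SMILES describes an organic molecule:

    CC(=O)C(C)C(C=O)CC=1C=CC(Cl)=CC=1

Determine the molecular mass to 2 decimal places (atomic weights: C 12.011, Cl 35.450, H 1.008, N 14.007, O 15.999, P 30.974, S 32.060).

238.71 g/mol

First, the molecular formula is C13H15ClO2 (counting implicit H from valence).
  C: 13 × 12.011 = 156.143
  Cl: 1 × 35.450 = 35.450
  H: 15 × 1.008 = 15.120
  O: 2 × 15.999 = 31.998
Sum: 13×12.011 + 1×35.450 + 15×1.008 + 2×15.999 = 238.711 → 238.71 g/mol.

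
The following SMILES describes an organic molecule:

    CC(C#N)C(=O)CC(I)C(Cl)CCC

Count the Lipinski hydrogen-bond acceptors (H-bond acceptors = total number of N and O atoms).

2

N atoms: 1; O atoms: 1.
Lipinski HBA = 1 + 1 = 2.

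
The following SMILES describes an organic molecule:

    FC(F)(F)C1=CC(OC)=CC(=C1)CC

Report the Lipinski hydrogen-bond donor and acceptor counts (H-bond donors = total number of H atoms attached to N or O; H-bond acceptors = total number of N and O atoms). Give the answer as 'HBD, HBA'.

Donors: find every N or O and count the H atoms it carries.
  atom 8 (O): bond orders sum to 2 → 0 H
Lipinski HBD = 0.
Acceptors: N atoms = 0, O atoms = 1 → HBA = 1.

0, 1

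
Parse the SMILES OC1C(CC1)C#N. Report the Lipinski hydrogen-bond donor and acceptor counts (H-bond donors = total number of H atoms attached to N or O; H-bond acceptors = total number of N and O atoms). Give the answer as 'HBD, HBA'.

1, 2

Donors: find every N or O and count the H atoms it carries.
  atom 1 (O): bond orders sum to 1 → 1 H
  atom 7 (N): bond orders sum to 3 → 0 H
Lipinski HBD = 1.
Acceptors: N atoms = 1, O atoms = 1 → HBA = 2.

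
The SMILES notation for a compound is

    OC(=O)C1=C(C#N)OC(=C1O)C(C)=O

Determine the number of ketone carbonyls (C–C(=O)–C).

The ketone motif appears at heavy-atom position 12 in the SMILES.
Other groups present: 1 carboxylic acid, 1 hydroxyl, 1 nitrile.
Ketone count: 1.

1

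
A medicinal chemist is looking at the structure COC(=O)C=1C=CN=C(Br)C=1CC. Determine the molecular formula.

C9H10BrNO2

Walk through each heavy atom and fill implicit hydrogens from standard valence (C 4, N 3, O 2, S 2, halogen 1):
  atom 1: C, bond orders sum to 1 (valence 4) → 3 H
  atom 2: O, bond orders sum to 2 (valence 2) → 0 H
  atom 3: C, bond orders sum to 4 (valence 4) → 0 H
  atom 4: O, bond orders sum to 2 (valence 2) → 0 H
  atom 5: C, bond orders sum to 4 (valence 4) → 0 H
  atom 6: C, bond orders sum to 3 (valence 4) → 1 H
  atom 7: C, bond orders sum to 3 (valence 4) → 1 H
  atom 8: N, bond orders sum to 3 (valence 3) → 0 H
  atom 9: C, bond orders sum to 4 (valence 4) → 0 H
  atom 10: Br (halogen, monovalent) → 0 H
  atom 11: C, bond orders sum to 4 (valence 4) → 0 H
  atom 12: C, bond orders sum to 2 (valence 4) → 2 H
  atom 13: C, bond orders sum to 1 (valence 4) → 3 H
Totals → C:9, H:10, Br:1, N:1, O:2.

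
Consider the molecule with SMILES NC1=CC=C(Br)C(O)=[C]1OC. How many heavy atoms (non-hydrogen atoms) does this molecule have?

11

Every atom symbol written in the SMILES (organic subset) is one heavy atom; implicit H are not written.
Heavy atoms by element → Br:1, C:7, N:1, O:2.
Total: 11.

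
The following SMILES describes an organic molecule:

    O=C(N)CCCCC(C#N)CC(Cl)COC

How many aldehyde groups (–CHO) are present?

Scan the SMILES for the aldehyde motif — none present.
Groups that are present: 1 amide, 1 ether, 1 nitrile.

0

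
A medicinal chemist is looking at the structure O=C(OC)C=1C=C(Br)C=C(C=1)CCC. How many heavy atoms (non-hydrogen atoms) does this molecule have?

14

Every atom symbol written in the SMILES (organic subset) is one heavy atom; implicit H are not written.
Heavy atoms by element → Br:1, C:11, O:2.
Total: 14.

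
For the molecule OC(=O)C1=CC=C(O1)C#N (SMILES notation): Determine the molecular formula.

C6H3NO3

Walk through each heavy atom and fill implicit hydrogens from standard valence (C 4, N 3, O 2, S 2, halogen 1):
  atom 1: O, bond orders sum to 1 (valence 2) → 1 H
  atom 2: C, bond orders sum to 4 (valence 4) → 0 H
  atom 3: O, bond orders sum to 2 (valence 2) → 0 H
  atom 4: C, bond orders sum to 4 (valence 4) → 0 H
  atom 5: C, bond orders sum to 3 (valence 4) → 1 H
  atom 6: C, bond orders sum to 3 (valence 4) → 1 H
  atom 7: C, bond orders sum to 4 (valence 4) → 0 H
  atom 8: O, bond orders sum to 2 (valence 2) → 0 H
  atom 9: C, bond orders sum to 4 (valence 4) → 0 H
  atom 10: N, bond orders sum to 3 (valence 3) → 0 H
Totals → C:6, H:3, N:1, O:3.
In Hill order: C6H3NO3.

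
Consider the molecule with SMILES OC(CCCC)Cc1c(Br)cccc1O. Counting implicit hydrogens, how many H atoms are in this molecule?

Walk through each heavy atom and fill implicit hydrogens from standard valence (C 4, N 3, O 2, S 2, halogen 1); for lowercase aromatic atoms, an aromatic c carries 1 H when it has two neighbours and 0 H with three, and aromatic n carries 0 H:
  atom 1: O, bond orders sum to 1 (valence 2) → 1 H
  atom 2: C, bond orders sum to 3 (valence 4) → 1 H
  atom 3: C, bond orders sum to 2 (valence 4) → 2 H
  atom 4: C, bond orders sum to 2 (valence 4) → 2 H
  atom 5: C, bond orders sum to 2 (valence 4) → 2 H
  atom 6: C, bond orders sum to 1 (valence 4) → 3 H
  atom 7: C, bond orders sum to 2 (valence 4) → 2 H
  atom 8: aromatic c, 3 neighbours → 0 H
  atom 9: aromatic c, 3 neighbours → 0 H
  atom 10: Br (halogen, monovalent) → 0 H
  atom 11: aromatic c, 2 neighbours → 1 H
  atom 12: aromatic c, 2 neighbours → 1 H
  atom 13: aromatic c, 2 neighbours → 1 H
  atom 14: aromatic c, 3 neighbours → 0 H
  atom 15: O, bond orders sum to 1 (valence 2) → 1 H
Total hydrogens: 17.

17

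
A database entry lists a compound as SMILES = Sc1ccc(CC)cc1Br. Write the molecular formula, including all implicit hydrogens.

Walk through each heavy atom and fill implicit hydrogens from standard valence (C 4, N 3, O 2, S 2, halogen 1); for lowercase aromatic atoms, an aromatic c carries 1 H when it has two neighbours and 0 H with three, and aromatic n carries 0 H:
  atom 1: S, bond orders sum to 1 (valence 2) → 1 H
  atom 2: aromatic c, 3 neighbours → 0 H
  atom 3: aromatic c, 2 neighbours → 1 H
  atom 4: aromatic c, 2 neighbours → 1 H
  atom 5: aromatic c, 3 neighbours → 0 H
  atom 6: C, bond orders sum to 2 (valence 4) → 2 H
  atom 7: C, bond orders sum to 1 (valence 4) → 3 H
  atom 8: aromatic c, 2 neighbours → 1 H
  atom 9: aromatic c, 3 neighbours → 0 H
  atom 10: Br (halogen, monovalent) → 0 H
Totals → C:8, H:9, Br:1, S:1.

C8H9BrS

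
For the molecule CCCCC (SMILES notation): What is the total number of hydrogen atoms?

12

Walk through each heavy atom and fill implicit hydrogens from standard valence (C 4, N 3, O 2, S 2, halogen 1):
  atom 1: C, bond orders sum to 1 (valence 4) → 3 H
  atom 2: C, bond orders sum to 2 (valence 4) → 2 H
  atom 3: C, bond orders sum to 2 (valence 4) → 2 H
  atom 4: C, bond orders sum to 2 (valence 4) → 2 H
  atom 5: C, bond orders sum to 1 (valence 4) → 3 H
Total hydrogens: 12.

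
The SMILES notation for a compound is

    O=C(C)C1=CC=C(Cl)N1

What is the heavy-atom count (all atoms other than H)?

Every atom symbol written in the SMILES (organic subset) is one heavy atom; implicit H are not written.
Heavy atoms by element → C:6, Cl:1, N:1, O:1.
Total: 9.

9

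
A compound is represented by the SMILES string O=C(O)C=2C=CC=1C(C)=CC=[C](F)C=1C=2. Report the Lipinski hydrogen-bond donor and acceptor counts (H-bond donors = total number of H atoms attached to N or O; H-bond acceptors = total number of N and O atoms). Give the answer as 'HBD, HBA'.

Donors: find every N or O and count the H atoms it carries.
  atom 1 (O): bond orders sum to 2 → 0 H
  atom 3 (O): bond orders sum to 1 → 1 H
Lipinski HBD = 1.
Acceptors: N atoms = 0, O atoms = 2 → HBA = 2.

1, 2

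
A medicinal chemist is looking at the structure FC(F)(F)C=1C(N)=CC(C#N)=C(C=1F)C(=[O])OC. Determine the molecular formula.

C10H6F4N2O2

Walk through each heavy atom and fill implicit hydrogens from standard valence (C 4, N 3, O 2, S 2, halogen 1):
  atom 1: F (halogen, monovalent) → 0 H
  atom 2: C, bond orders sum to 4 (valence 4) → 0 H
  atom 3: F (halogen, monovalent) → 0 H
  atom 4: F (halogen, monovalent) → 0 H
  atom 5: C, bond orders sum to 4 (valence 4) → 0 H
  atom 6: C, bond orders sum to 4 (valence 4) → 0 H
  atom 7: N, bond orders sum to 1 (valence 3) → 2 H
  atom 8: C, bond orders sum to 3 (valence 4) → 1 H
  atom 9: C, bond orders sum to 4 (valence 4) → 0 H
  atom 10: C, bond orders sum to 4 (valence 4) → 0 H
  atom 11: N, bond orders sum to 3 (valence 3) → 0 H
  atom 12: C, bond orders sum to 4 (valence 4) → 0 H
  atom 13: C, bond orders sum to 4 (valence 4) → 0 H
  atom 14: F (halogen, monovalent) → 0 H
  atom 15: C, bond orders sum to 4 (valence 4) → 0 H
  atom 16: O with explicit H count 0
  atom 17: O, bond orders sum to 2 (valence 2) → 0 H
  atom 18: C, bond orders sum to 1 (valence 4) → 3 H
Totals → C:10, H:6, F:4, N:2, O:2.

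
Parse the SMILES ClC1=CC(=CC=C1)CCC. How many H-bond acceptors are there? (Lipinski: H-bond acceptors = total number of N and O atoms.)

0

N atoms: 0; O atoms: 0.
Lipinski HBA = 0 + 0 = 0.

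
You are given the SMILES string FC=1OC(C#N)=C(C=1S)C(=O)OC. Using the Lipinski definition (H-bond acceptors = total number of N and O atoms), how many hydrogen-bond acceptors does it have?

4

N atoms: 1; O atoms: 3.
Lipinski HBA = 1 + 3 = 4.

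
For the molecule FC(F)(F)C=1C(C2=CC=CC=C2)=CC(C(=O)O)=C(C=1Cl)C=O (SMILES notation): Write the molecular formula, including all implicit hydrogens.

C15H8ClF3O3

Walk through each heavy atom and fill implicit hydrogens from standard valence (C 4, N 3, O 2, S 2, halogen 1):
  atom 1: F (halogen, monovalent) → 0 H
  atom 2: C, bond orders sum to 4 (valence 4) → 0 H
  atom 3: F (halogen, monovalent) → 0 H
  atom 4: F (halogen, monovalent) → 0 H
  atom 5: C, bond orders sum to 4 (valence 4) → 0 H
  atom 6: C, bond orders sum to 4 (valence 4) → 0 H
  atom 7: C, bond orders sum to 4 (valence 4) → 0 H
  atom 8: C, bond orders sum to 3 (valence 4) → 1 H
  atom 9: C, bond orders sum to 3 (valence 4) → 1 H
  atom 10: C, bond orders sum to 3 (valence 4) → 1 H
  atom 11: C, bond orders sum to 3 (valence 4) → 1 H
  atom 12: C, bond orders sum to 3 (valence 4) → 1 H
  atom 13: C, bond orders sum to 3 (valence 4) → 1 H
  atom 14: C, bond orders sum to 4 (valence 4) → 0 H
  atom 15: C, bond orders sum to 4 (valence 4) → 0 H
  atom 16: O, bond orders sum to 2 (valence 2) → 0 H
  atom 17: O, bond orders sum to 1 (valence 2) → 1 H
  atom 18: C, bond orders sum to 4 (valence 4) → 0 H
  atom 19: C, bond orders sum to 4 (valence 4) → 0 H
  atom 20: Cl (halogen, monovalent) → 0 H
  atom 21: C, bond orders sum to 3 (valence 4) → 1 H
  atom 22: O, bond orders sum to 2 (valence 2) → 0 H
Totals → C:15, H:8, Cl:1, F:3, O:3.
In Hill order: C15H8ClF3O3.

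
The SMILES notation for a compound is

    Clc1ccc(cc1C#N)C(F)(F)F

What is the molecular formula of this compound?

Walk through each heavy atom and fill implicit hydrogens from standard valence (C 4, N 3, O 2, S 2, halogen 1); for lowercase aromatic atoms, an aromatic c carries 1 H when it has two neighbours and 0 H with three, and aromatic n carries 0 H:
  atom 1: Cl (halogen, monovalent) → 0 H
  atom 2: aromatic c, 3 neighbours → 0 H
  atom 3: aromatic c, 2 neighbours → 1 H
  atom 4: aromatic c, 2 neighbours → 1 H
  atom 5: aromatic c, 3 neighbours → 0 H
  atom 6: aromatic c, 2 neighbours → 1 H
  atom 7: aromatic c, 3 neighbours → 0 H
  atom 8: C, bond orders sum to 4 (valence 4) → 0 H
  atom 9: N, bond orders sum to 3 (valence 3) → 0 H
  atom 10: C, bond orders sum to 4 (valence 4) → 0 H
  atom 11: F (halogen, monovalent) → 0 H
  atom 12: F (halogen, monovalent) → 0 H
  atom 13: F (halogen, monovalent) → 0 H
Totals → C:8, H:3, Cl:1, F:3, N:1.

C8H3ClF3N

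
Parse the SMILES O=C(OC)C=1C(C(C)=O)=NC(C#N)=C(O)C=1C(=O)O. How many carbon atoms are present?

Count every carbon token in the SMILES (each C, including those in ring-closure positions and inside branches).
Carbon count: 11.

11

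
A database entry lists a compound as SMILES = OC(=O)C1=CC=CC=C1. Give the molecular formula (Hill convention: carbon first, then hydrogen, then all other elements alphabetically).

C7H6O2

Walk through each heavy atom and fill implicit hydrogens from standard valence (C 4, N 3, O 2, S 2, halogen 1):
  atom 1: O, bond orders sum to 1 (valence 2) → 1 H
  atom 2: C, bond orders sum to 4 (valence 4) → 0 H
  atom 3: O, bond orders sum to 2 (valence 2) → 0 H
  atom 4: C, bond orders sum to 4 (valence 4) → 0 H
  atom 5: C, bond orders sum to 3 (valence 4) → 1 H
  atom 6: C, bond orders sum to 3 (valence 4) → 1 H
  atom 7: C, bond orders sum to 3 (valence 4) → 1 H
  atom 8: C, bond orders sum to 3 (valence 4) → 1 H
  atom 9: C, bond orders sum to 3 (valence 4) → 1 H
Totals → C:7, H:6, O:2.
In Hill order: C7H6O2.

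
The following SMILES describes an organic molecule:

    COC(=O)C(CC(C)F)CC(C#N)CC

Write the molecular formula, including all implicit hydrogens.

Walk through each heavy atom and fill implicit hydrogens from standard valence (C 4, N 3, O 2, S 2, halogen 1):
  atom 1: C, bond orders sum to 1 (valence 4) → 3 H
  atom 2: O, bond orders sum to 2 (valence 2) → 0 H
  atom 3: C, bond orders sum to 4 (valence 4) → 0 H
  atom 4: O, bond orders sum to 2 (valence 2) → 0 H
  atom 5: C, bond orders sum to 3 (valence 4) → 1 H
  atom 6: C, bond orders sum to 2 (valence 4) → 2 H
  atom 7: C, bond orders sum to 3 (valence 4) → 1 H
  atom 8: C, bond orders sum to 1 (valence 4) → 3 H
  atom 9: F (halogen, monovalent) → 0 H
  atom 10: C, bond orders sum to 2 (valence 4) → 2 H
  atom 11: C, bond orders sum to 3 (valence 4) → 1 H
  atom 12: C, bond orders sum to 4 (valence 4) → 0 H
  atom 13: N, bond orders sum to 3 (valence 3) → 0 H
  atom 14: C, bond orders sum to 2 (valence 4) → 2 H
  atom 15: C, bond orders sum to 1 (valence 4) → 3 H
Totals → C:11, H:18, F:1, N:1, O:2.
In Hill order: C11H18FNO2.

C11H18FNO2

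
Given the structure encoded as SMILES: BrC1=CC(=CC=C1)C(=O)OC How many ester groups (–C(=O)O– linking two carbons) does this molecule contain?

The ester motif appears at heavy-atom position 8 in the SMILES.
Ester count: 1.

1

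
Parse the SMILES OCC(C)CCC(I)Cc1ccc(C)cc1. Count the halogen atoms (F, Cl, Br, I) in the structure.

1

Halogen atoms appear at heavy-atom position 8 (1×I).
Other groups present: 1 hydroxyl.
Halogen count: 1.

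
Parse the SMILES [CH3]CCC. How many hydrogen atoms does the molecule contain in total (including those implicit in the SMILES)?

Walk through each heavy atom and fill implicit hydrogens from standard valence (C 4, N 3, O 2, S 2, halogen 1):
  atom 1: C with explicit H count 3
  atom 2: C, bond orders sum to 2 (valence 4) → 2 H
  atom 3: C, bond orders sum to 2 (valence 4) → 2 H
  atom 4: C, bond orders sum to 1 (valence 4) → 3 H
Total hydrogens: 10.

10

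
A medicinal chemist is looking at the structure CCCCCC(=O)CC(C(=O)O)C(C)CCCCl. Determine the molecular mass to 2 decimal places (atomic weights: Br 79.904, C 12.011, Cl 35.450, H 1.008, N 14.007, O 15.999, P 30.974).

276.80 g/mol

First, the molecular formula is C14H25ClO3 (counting implicit H from valence).
  C: 14 × 12.011 = 168.154
  Cl: 1 × 35.450 = 35.450
  H: 25 × 1.008 = 25.200
  O: 3 × 15.999 = 47.997
Sum: 14×12.011 + 1×35.450 + 25×1.008 + 3×15.999 = 276.801 → 276.80 g/mol.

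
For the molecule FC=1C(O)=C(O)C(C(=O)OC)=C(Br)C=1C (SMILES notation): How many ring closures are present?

1

In SMILES, each pair of matching ring-closure digits denotes one ring-closing bond; the number of such bonds equals the number of independent rings.
Ring-closure bonds here: 1.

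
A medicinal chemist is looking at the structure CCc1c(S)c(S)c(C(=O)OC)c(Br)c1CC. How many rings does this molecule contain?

In SMILES, each pair of matching ring-closure digits denotes one ring-closing bond; the number of such bonds equals the number of independent rings.
Ring-closure bonds here: 1.

1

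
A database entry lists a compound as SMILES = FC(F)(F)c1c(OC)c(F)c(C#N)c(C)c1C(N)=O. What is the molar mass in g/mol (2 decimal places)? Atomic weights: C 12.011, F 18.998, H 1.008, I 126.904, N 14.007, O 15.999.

276.19 g/mol

First, the molecular formula is C11H8F4N2O2 (counting implicit H from valence).
  C: 11 × 12.011 = 132.121
  F: 4 × 18.998 = 75.992
  H: 8 × 1.008 = 8.064
  N: 2 × 14.007 = 28.014
  O: 2 × 15.999 = 31.998
Sum: 11×12.011 + 4×18.998 + 8×1.008 + 2×14.007 + 2×15.999 = 276.189 → 276.19 g/mol.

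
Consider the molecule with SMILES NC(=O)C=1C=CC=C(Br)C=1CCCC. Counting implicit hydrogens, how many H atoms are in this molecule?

Walk through each heavy atom and fill implicit hydrogens from standard valence (C 4, N 3, O 2, S 2, halogen 1):
  atom 1: N, bond orders sum to 1 (valence 3) → 2 H
  atom 2: C, bond orders sum to 4 (valence 4) → 0 H
  atom 3: O, bond orders sum to 2 (valence 2) → 0 H
  atom 4: C, bond orders sum to 4 (valence 4) → 0 H
  atom 5: C, bond orders sum to 3 (valence 4) → 1 H
  atom 6: C, bond orders sum to 3 (valence 4) → 1 H
  atom 7: C, bond orders sum to 3 (valence 4) → 1 H
  atom 8: C, bond orders sum to 4 (valence 4) → 0 H
  atom 9: Br (halogen, monovalent) → 0 H
  atom 10: C, bond orders sum to 4 (valence 4) → 0 H
  atom 11: C, bond orders sum to 2 (valence 4) → 2 H
  atom 12: C, bond orders sum to 2 (valence 4) → 2 H
  atom 13: C, bond orders sum to 2 (valence 4) → 2 H
  atom 14: C, bond orders sum to 1 (valence 4) → 3 H
Total hydrogens: 14.

14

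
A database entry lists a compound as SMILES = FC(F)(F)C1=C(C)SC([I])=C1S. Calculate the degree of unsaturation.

Degree of unsaturation = (number of rings) + (number of π bonds).
Ring closures in the SMILES: 1.
π bonds: 2 double bonds (each 1 DoU) → 2 DoU from unsaturation.
Total DoU = 1 + 2 = 3.

3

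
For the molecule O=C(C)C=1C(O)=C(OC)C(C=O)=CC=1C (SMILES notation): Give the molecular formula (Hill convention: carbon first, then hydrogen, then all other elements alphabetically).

Walk through each heavy atom and fill implicit hydrogens from standard valence (C 4, N 3, O 2, S 2, halogen 1):
  atom 1: O, bond orders sum to 2 (valence 2) → 0 H
  atom 2: C, bond orders sum to 4 (valence 4) → 0 H
  atom 3: C, bond orders sum to 1 (valence 4) → 3 H
  atom 4: C, bond orders sum to 4 (valence 4) → 0 H
  atom 5: C, bond orders sum to 4 (valence 4) → 0 H
  atom 6: O, bond orders sum to 1 (valence 2) → 1 H
  atom 7: C, bond orders sum to 4 (valence 4) → 0 H
  atom 8: O, bond orders sum to 2 (valence 2) → 0 H
  atom 9: C, bond orders sum to 1 (valence 4) → 3 H
  atom 10: C, bond orders sum to 4 (valence 4) → 0 H
  atom 11: C, bond orders sum to 3 (valence 4) → 1 H
  atom 12: O, bond orders sum to 2 (valence 2) → 0 H
  atom 13: C, bond orders sum to 3 (valence 4) → 1 H
  atom 14: C, bond orders sum to 4 (valence 4) → 0 H
  atom 15: C, bond orders sum to 1 (valence 4) → 3 H
Totals → C:11, H:12, O:4.

C11H12O4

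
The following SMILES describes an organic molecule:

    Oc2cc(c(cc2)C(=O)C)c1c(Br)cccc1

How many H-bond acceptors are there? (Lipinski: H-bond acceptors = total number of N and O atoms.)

2

N atoms: 0; O atoms: 2.
Lipinski HBA = 0 + 2 = 2.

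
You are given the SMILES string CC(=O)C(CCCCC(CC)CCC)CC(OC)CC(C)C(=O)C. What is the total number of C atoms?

21

Count every carbon token in the SMILES (each C, including those in ring-closure positions and inside branches).
Carbon count: 21.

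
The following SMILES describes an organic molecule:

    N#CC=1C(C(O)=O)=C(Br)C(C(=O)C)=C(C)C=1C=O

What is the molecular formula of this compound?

C12H8BrNO4

Walk through each heavy atom and fill implicit hydrogens from standard valence (C 4, N 3, O 2, S 2, halogen 1):
  atom 1: N, bond orders sum to 3 (valence 3) → 0 H
  atom 2: C, bond orders sum to 4 (valence 4) → 0 H
  atom 3: C, bond orders sum to 4 (valence 4) → 0 H
  atom 4: C, bond orders sum to 4 (valence 4) → 0 H
  atom 5: C, bond orders sum to 4 (valence 4) → 0 H
  atom 6: O, bond orders sum to 1 (valence 2) → 1 H
  atom 7: O, bond orders sum to 2 (valence 2) → 0 H
  atom 8: C, bond orders sum to 4 (valence 4) → 0 H
  atom 9: Br (halogen, monovalent) → 0 H
  atom 10: C, bond orders sum to 4 (valence 4) → 0 H
  atom 11: C, bond orders sum to 4 (valence 4) → 0 H
  atom 12: O, bond orders sum to 2 (valence 2) → 0 H
  atom 13: C, bond orders sum to 1 (valence 4) → 3 H
  atom 14: C, bond orders sum to 4 (valence 4) → 0 H
  atom 15: C, bond orders sum to 1 (valence 4) → 3 H
  atom 16: C, bond orders sum to 4 (valence 4) → 0 H
  atom 17: C, bond orders sum to 3 (valence 4) → 1 H
  atom 18: O, bond orders sum to 2 (valence 2) → 0 H
Totals → C:12, H:8, Br:1, N:1, O:4.
In Hill order: C12H8BrNO4.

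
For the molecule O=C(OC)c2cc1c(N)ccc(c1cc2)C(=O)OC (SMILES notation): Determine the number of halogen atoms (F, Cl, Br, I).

Scan the SMILES for the halogen motif — none present.
Groups that are present: 2 ester, 1 primary amine.

0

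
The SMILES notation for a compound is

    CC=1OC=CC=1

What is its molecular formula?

C5H6O

Walk through each heavy atom and fill implicit hydrogens from standard valence (C 4, N 3, O 2, S 2, halogen 1):
  atom 1: C, bond orders sum to 1 (valence 4) → 3 H
  atom 2: C, bond orders sum to 4 (valence 4) → 0 H
  atom 3: O, bond orders sum to 2 (valence 2) → 0 H
  atom 4: C, bond orders sum to 3 (valence 4) → 1 H
  atom 5: C, bond orders sum to 3 (valence 4) → 1 H
  atom 6: C, bond orders sum to 3 (valence 4) → 1 H
Totals → C:5, H:6, O:1.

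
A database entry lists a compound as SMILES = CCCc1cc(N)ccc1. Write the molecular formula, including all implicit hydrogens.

Walk through each heavy atom and fill implicit hydrogens from standard valence (C 4, N 3, O 2, S 2, halogen 1); for lowercase aromatic atoms, an aromatic c carries 1 H when it has two neighbours and 0 H with three, and aromatic n carries 0 H:
  atom 1: C, bond orders sum to 1 (valence 4) → 3 H
  atom 2: C, bond orders sum to 2 (valence 4) → 2 H
  atom 3: C, bond orders sum to 2 (valence 4) → 2 H
  atom 4: aromatic c, 3 neighbours → 0 H
  atom 5: aromatic c, 2 neighbours → 1 H
  atom 6: aromatic c, 3 neighbours → 0 H
  atom 7: N, bond orders sum to 1 (valence 3) → 2 H
  atom 8: aromatic c, 2 neighbours → 1 H
  atom 9: aromatic c, 2 neighbours → 1 H
  atom 10: aromatic c, 2 neighbours → 1 H
Totals → C:9, H:13, N:1.

C9H13N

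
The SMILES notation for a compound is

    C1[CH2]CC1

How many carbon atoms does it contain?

Count every carbon token in the SMILES (each C, including those in ring-closure positions and inside branches).
Carbon count: 4.

4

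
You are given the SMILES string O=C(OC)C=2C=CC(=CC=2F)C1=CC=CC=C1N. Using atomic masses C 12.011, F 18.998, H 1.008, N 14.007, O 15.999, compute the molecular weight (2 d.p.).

245.25 g/mol

First, the molecular formula is C14H12FNO2 (counting implicit H from valence).
  C: 14 × 12.011 = 168.154
  F: 1 × 18.998 = 18.998
  H: 12 × 1.008 = 12.096
  N: 1 × 14.007 = 14.007
  O: 2 × 15.999 = 31.998
Sum: 14×12.011 + 1×18.998 + 12×1.008 + 1×14.007 + 2×15.999 = 245.253 → 245.25 g/mol.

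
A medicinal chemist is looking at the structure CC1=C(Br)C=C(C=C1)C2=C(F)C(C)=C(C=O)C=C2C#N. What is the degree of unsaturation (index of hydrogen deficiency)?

11

Molecular formula: C16H11BrFNO.
DoU = (2C + 2 + N − H − X) / 2, where X is the halogen count and O/S are ignored.
    = (2·16 + 2 + 1 − 11 − 2) / 2 = 22 / 2 = 11.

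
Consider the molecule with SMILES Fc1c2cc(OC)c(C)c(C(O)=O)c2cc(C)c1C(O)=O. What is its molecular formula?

Walk through each heavy atom and fill implicit hydrogens from standard valence (C 4, N 3, O 2, S 2, halogen 1); for lowercase aromatic atoms, an aromatic c carries 1 H when it has two neighbours and 0 H with three, and aromatic n carries 0 H:
  atom 1: F (halogen, monovalent) → 0 H
  atom 2: aromatic c, 3 neighbours → 0 H
  atom 3: aromatic c, 3 neighbours → 0 H
  atom 4: aromatic c, 2 neighbours → 1 H
  atom 5: aromatic c, 3 neighbours → 0 H
  atom 6: O, bond orders sum to 2 (valence 2) → 0 H
  atom 7: C, bond orders sum to 1 (valence 4) → 3 H
  atom 8: aromatic c, 3 neighbours → 0 H
  atom 9: C, bond orders sum to 1 (valence 4) → 3 H
  atom 10: aromatic c, 3 neighbours → 0 H
  atom 11: C, bond orders sum to 4 (valence 4) → 0 H
  atom 12: O, bond orders sum to 1 (valence 2) → 1 H
  atom 13: O, bond orders sum to 2 (valence 2) → 0 H
  atom 14: aromatic c, 3 neighbours → 0 H
  atom 15: aromatic c, 2 neighbours → 1 H
  atom 16: aromatic c, 3 neighbours → 0 H
  atom 17: C, bond orders sum to 1 (valence 4) → 3 H
  atom 18: aromatic c, 3 neighbours → 0 H
  atom 19: C, bond orders sum to 4 (valence 4) → 0 H
  atom 20: O, bond orders sum to 1 (valence 2) → 1 H
  atom 21: O, bond orders sum to 2 (valence 2) → 0 H
Totals → C:15, H:13, F:1, O:5.
In Hill order: C15H13FO5.

C15H13FO5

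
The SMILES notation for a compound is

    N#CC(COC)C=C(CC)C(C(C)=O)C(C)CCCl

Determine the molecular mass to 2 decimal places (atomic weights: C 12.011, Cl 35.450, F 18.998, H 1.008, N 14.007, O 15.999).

First, the molecular formula is C15H24ClNO2 (counting implicit H from valence).
  C: 15 × 12.011 = 180.165
  Cl: 1 × 35.450 = 35.450
  H: 24 × 1.008 = 24.192
  N: 1 × 14.007 = 14.007
  O: 2 × 15.999 = 31.998
Sum: 15×12.011 + 1×35.450 + 24×1.008 + 1×14.007 + 2×15.999 = 285.812 → 285.81 g/mol.

285.81 g/mol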